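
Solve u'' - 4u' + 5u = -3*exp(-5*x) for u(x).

u = -3*exp(-5*x)/50 + C1*cos(x)*exp(2*x) + C2*exp(2*x)*sin(x)

Characteristic equation r² - 4r + 5 = 0 has discriminant (-4)² - 4·(5) = -4 < 0, so r = 2 ± i.
Hence u_h = C1*cos(x)*exp(2*x) + C2*exp(2*x)*sin(x).
Try u_p = A*exp(-5*x). Substituting into the equation and dividing by exp(-5*x) gives A = -3/50, so u_p = -3*exp(-5*x)/50.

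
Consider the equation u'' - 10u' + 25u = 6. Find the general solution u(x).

u = 6/25 + C1*exp(5*x) + C2*x*exp(5*x)

Characteristic equation r² - 10r + 25 = 0 has discriminant (-10)² - 4·(25) = 0, so r = 5 is a repeated root.
Hence u_h = (C1 + C2*x)*exp(5*x).
For the particular solution try u_p = A0. Substituting and matching coefficients of each power of x gives A0 = 6/25, so u_p = 6/25.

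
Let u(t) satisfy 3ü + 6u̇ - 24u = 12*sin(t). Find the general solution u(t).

Divide through by 3: u'' + 2u' - 8u = 4*sin(t).
Characteristic equation r² + 2r - 8 = 0 factors as (r - 2)(r + 4) = 0, so r = 2, -4.
Hence u_h = C1*exp(2*t) + C2*exp(-4*t).
Try u_p = A*cos(t) + B*sin(t). Substituting and equating the coefficients of cos(t) and sin(t) gives A = -8/85, B = -36/85, so u_p = -36*sin(t)/85 - 8*cos(t)/85.

u = -36*sin(t)/85 - 8*cos(t)/85 + C1*exp(2*t) + C2*exp(-4*t)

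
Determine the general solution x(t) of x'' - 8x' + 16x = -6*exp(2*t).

x = -3*exp(2*t)/2 + C1*exp(4*t) + C2*t*exp(4*t)

Characteristic equation r² - 8r + 16 = 0 has discriminant (-8)² - 4·(16) = 0, so r = 4 is a repeated root.
Hence x_h = (C1 + C2*t)*exp(4*t).
Try x_p = A*exp(2*t). Substituting into the equation and dividing by exp(2*t) gives A = -3/2, so x_p = -3*exp(2*t)/2.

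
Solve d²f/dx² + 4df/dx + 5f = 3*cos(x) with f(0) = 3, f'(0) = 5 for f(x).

Characteristic equation r² + 4r + 5 = 0 has discriminant (4)² - 4·(5) = -4 < 0, so r = -2 ± i.
Hence f_h = C1*cos(x)*exp(-2*x) + C2*exp(-2*x)*sin(x).
Try f_p = A*cos(x) + B*sin(x). Substituting and equating the coefficients of cos(x) and sin(x) gives A = 3/8, B = 3/8, so f_p = 3*cos(x)/8 + 3*sin(x)/8.
General solution: f = 3*cos(x)/8 + 3*sin(x)/8 + C1*cos(x)*exp(-2*x) + C2*exp(-2*x)*sin(x).
Apply the initial conditions: f(0) = 3/8 + C1 = 3 and f'(0) = 3/8 + C2 - 2*C1 = 5. Solving gives C1 = 21/8, C2 = 79/8.

f = 3*cos(x)/8 + 3*sin(x)/8 + 21*cos(x)*exp(-2*x)/8 + 79*exp(-2*x)*sin(x)/8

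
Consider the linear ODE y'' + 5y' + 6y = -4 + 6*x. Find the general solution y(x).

Characteristic equation r² + 5r + 6 = 0 factors as (r + 2)(r + 3) = 0, so r = -2, -3.
Hence y_h = C1*exp(-2*x) + C2*exp(-3*x).
For the particular solution try y_p = A0 + A1*x. Substituting and matching coefficients of each power of x gives A0 = -3/2, A1 = 1, so y_p = -3/2 + x.

y = -3/2 + x + C1*exp(-2*x) + C2*exp(-3*x)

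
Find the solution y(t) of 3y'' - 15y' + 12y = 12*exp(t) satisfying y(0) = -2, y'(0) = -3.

Divide through by 3: y'' - 5y' + 4y = 4*exp(t).
Characteristic equation r² - 5r + 4 = 0 factors as (r - 4)(r - 1) = 0, so r = 4, 1.
Hence y_h = C1*exp(4*t) + C2*exp(t).
Since exp(t) solves the homogeneous equation (r = 1 is a root of multiplicity 1), multiply the trial by t. Try y_p = A*t*exp(t). Substituting into the equation and dividing by exp(t) gives A = -4/3, so y_p = -4*t*exp(t)/3.
General solution: y = C1*exp(4*t) + C2*exp(t) - 4*t*exp(t)/3.
Apply the initial conditions: y(0) = C1 + C2 = -2 and y'(0) = -4/3 + C2 + 4*C1 = -3. Solving gives C1 = 1/9, C2 = -19/9.

y = -19*exp(t)/9 + exp(4*t)/9 - 4*t*exp(t)/3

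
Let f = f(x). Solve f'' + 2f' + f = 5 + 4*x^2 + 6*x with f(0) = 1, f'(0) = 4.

f = 17 - 16*exp(-x) - 10*x + 4*x**2 - 2*x*exp(-x)

Characteristic equation r² + 2r + 1 = 0 has discriminant (2)² - 4·(1) = 0, so r = -1 is a repeated root.
Hence f_h = (C1 + C2*x)*exp(-x).
For the particular solution try f_p = A0 + A1*x + A2*x^2. Substituting and matching coefficients of each power of x gives A0 = 17, A1 = -10, A2 = 4, so f_p = 17 - 10*x + 4*x^2.
General solution: f = 17 - 10*x + 4*x^2 + C1*exp(-x) + C2*x*exp(-x).
Apply the initial conditions: f(0) = 17 + C1 = 1 and f'(0) = -10 + C2 - C1 = 4. Solving gives C1 = -16, C2 = -2.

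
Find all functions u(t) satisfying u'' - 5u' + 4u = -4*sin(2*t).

Characteristic equation r² - 5r + 4 = 0 factors as (r - 4)(r - 1) = 0, so r = 4, 1.
Hence u_h = C1*exp(4*t) + C2*exp(t).
Try u_p = A*cos(2*t) + B*sin(2*t). Substituting and equating the coefficients of cos(2t) and sin(2t) gives A = -2/5, B = 0, so u_p = -2*cos(2*t)/5.

u = -2*cos(2*t)/5 + C1*exp(4*t) + C2*exp(t)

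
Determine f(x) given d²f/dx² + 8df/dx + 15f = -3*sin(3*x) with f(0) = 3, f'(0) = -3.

Characteristic equation r² + 8r + 15 = 0 factors as (r + 5)(r + 3) = 0, so r = -5, -3.
Hence f_h = C1*exp(-5*x) + C2*exp(-3*x).
Try f_p = A*cos(3*x) + B*sin(3*x). Substituting and equating the coefficients of cos(3x) and sin(3x) gives A = 2/17, B = -1/34, so f_p = -sin(3*x)/34 + 2*cos(3*x)/17.
General solution: f = -sin(3*x)/34 + 2*cos(3*x)/17 + C1*exp(-5*x) + C2*exp(-3*x).
Apply the initial conditions: f(0) = 2/17 + C1 + C2 = 3 and f'(0) = -3/34 - 5*C1 - 3*C2 = -3. Solving gives C1 = -195/68, C2 = 23/4.

f = -195*exp(-5*x)/68 - sin(3*x)/34 + 2*cos(3*x)/17 + 23*exp(-3*x)/4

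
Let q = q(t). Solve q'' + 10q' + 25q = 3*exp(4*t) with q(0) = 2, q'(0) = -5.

q = exp(4*t)/27 + 53*exp(-5*t)/27 + 14*t*exp(-5*t)/3

Characteristic equation r² + 10r + 25 = 0 has discriminant (10)² - 4·(25) = 0, so r = -5 is a repeated root.
Hence q_h = (C1 + C2*t)*exp(-5*t).
Try q_p = A*exp(4*t). Substituting into the equation and dividing by exp(4*t) gives A = 1/27, so q_p = exp(4*t)/27.
General solution: q = exp(4*t)/27 + C1*exp(-5*t) + C2*t*exp(-5*t).
Apply the initial conditions: q(0) = 1/27 + C1 = 2 and q'(0) = 4/27 + C2 - 5*C1 = -5. Solving gives C1 = 53/27, C2 = 14/3.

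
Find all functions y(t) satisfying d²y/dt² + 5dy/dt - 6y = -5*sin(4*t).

y = 25*cos(4*t)/221 + 55*sin(4*t)/442 + C1*exp(t) + C2*exp(-6*t)

Characteristic equation r² + 5r - 6 = 0 factors as (r - 1)(r + 6) = 0, so r = 1, -6.
Hence y_h = C1*exp(t) + C2*exp(-6*t).
Try y_p = A*cos(4*t) + B*sin(4*t). Substituting and equating the coefficients of cos(4t) and sin(4t) gives A = 25/221, B = 55/442, so y_p = 25*cos(4*t)/221 + 55*sin(4*t)/442.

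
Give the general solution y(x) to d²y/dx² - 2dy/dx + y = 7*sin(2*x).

Characteristic equation r² - 2r + 1 = 0 has discriminant (-2)² - 4·(1) = 0, so r = 1 is a repeated root.
Hence y_h = (C1 + C2*x)*exp(x).
Try y_p = A*cos(2*x) + B*sin(2*x). Substituting and equating the coefficients of cos(2x) and sin(2x) gives A = 28/25, B = -21/25, so y_p = -21*sin(2*x)/25 + 28*cos(2*x)/25.

y = -21*sin(2*x)/25 + 28*cos(2*x)/25 + C1*exp(x) + C2*x*exp(x)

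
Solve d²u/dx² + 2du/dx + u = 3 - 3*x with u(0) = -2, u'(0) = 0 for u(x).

Characteristic equation r² + 2r + 1 = 0 has discriminant (2)² - 4·(1) = 0, so r = -1 is a repeated root.
Hence u_h = (C1 + C2*x)*exp(-x).
For the particular solution try u_p = A0 + A1*x. Substituting and matching coefficients of each power of x gives A0 = 9, A1 = -3, so u_p = 9 - 3*x.
General solution: u = 9 - 3*x + C1*exp(-x) + C2*x*exp(-x).
Apply the initial conditions: u(0) = 9 + C1 = -2 and u'(0) = -3 + C2 - C1 = 0. Solving gives C1 = -11, C2 = -8.

u = 9 - 11*exp(-x) - 3*x - 8*x*exp(-x)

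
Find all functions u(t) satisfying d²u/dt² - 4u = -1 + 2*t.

u = 1/4 - t/2 + C1*exp(2*t) + C2*exp(-2*t)

Characteristic equation r² - 4 = 0 factors as (r - 2)(r + 2) = 0, so r = 2, -2.
Hence u_h = C1*exp(2*t) + C2*exp(-2*t).
For the particular solution try u_p = A0 + A1*t. Substituting and matching coefficients of each power of t gives A0 = 1/4, A1 = -1/2, so u_p = 1/4 - t/2.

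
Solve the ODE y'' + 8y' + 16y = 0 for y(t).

y = C1*exp(-4*t) + C2*t*exp(-4*t)

Characteristic equation r² + 8r + 16 = 0 has discriminant (8)² - 4·(16) = 0, so r = -4 is a repeated root.
Hence y_h = (C1 + C2*t)*exp(-4*t).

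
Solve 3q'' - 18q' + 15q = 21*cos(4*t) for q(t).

q = -168*sin(4*t)/697 - 77*cos(4*t)/697 + C1*exp(5*t) + C2*exp(t)

Divide through by 3: q'' - 6q' + 5q = 7*cos(4*t).
Characteristic equation r² - 6r + 5 = 0 factors as (r - 5)(r - 1) = 0, so r = 5, 1.
Hence q_h = C1*exp(5*t) + C2*exp(t).
Try q_p = A*cos(4*t) + B*sin(4*t). Substituting and equating the coefficients of cos(4t) and sin(4t) gives A = -77/697, B = -168/697, so q_p = -168*sin(4*t)/697 - 77*cos(4*t)/697.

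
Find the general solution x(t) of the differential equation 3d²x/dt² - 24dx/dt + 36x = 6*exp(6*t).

x = C1*exp(2*t) + C2*exp(6*t) + t*exp(6*t)/2

Divide through by 3: x'' - 8x' + 12x = 2*exp(6*t).
Characteristic equation r² - 8r + 12 = 0 factors as (r - 2)(r - 6) = 0, so r = 2, 6.
Hence x_h = C1*exp(2*t) + C2*exp(6*t).
Since exp(6*t) solves the homogeneous equation (r = 6 is a root of multiplicity 1), multiply the trial by t. Try x_p = A*t*exp(6*t). Substituting into the equation and dividing by exp(6*t) gives A = 1/2, so x_p = t*exp(6*t)/2.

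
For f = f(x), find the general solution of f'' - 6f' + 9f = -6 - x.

Characteristic equation r² - 6r + 9 = 0 has discriminant (-6)² - 4·(9) = 0, so r = 3 is a repeated root.
Hence f_h = (C1 + C2*x)*exp(3*x).
For the particular solution try f_p = A0 + A1*x. Substituting and matching coefficients of each power of x gives A0 = -20/27, A1 = -1/9, so f_p = -20/27 - x/9.

f = -20/27 - x/9 + C1*exp(3*x) + C2*x*exp(3*x)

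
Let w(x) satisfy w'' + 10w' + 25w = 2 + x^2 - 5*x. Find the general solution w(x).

w = 106/625 - 29*x/125 + x**2/25 + C1*exp(-5*x) + C2*x*exp(-5*x)

Characteristic equation r² + 10r + 25 = 0 has discriminant (10)² - 4·(25) = 0, so r = -5 is a repeated root.
Hence w_h = (C1 + C2*x)*exp(-5*x).
For the particular solution try w_p = A0 + A1*x + A2*x^2. Substituting and matching coefficients of each power of x gives A0 = 106/625, A1 = -29/125, A2 = 1/25, so w_p = 106/625 - 29*x/125 + x^2/25.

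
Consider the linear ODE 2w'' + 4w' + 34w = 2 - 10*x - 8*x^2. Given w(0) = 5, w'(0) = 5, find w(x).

w = 563/4913 - 69*x/289 - 4*x**2/17 + 12435*exp(-x)*sin(4*x)/4913 + 24002*cos(4*x)*exp(-x)/4913

Divide through by 2: w'' + 2w' + 17w = 1 - 5*x - 4*x^2.
Characteristic equation r² + 2r + 17 = 0 has discriminant (2)² - 4·(17) = -64 < 0, so r = -1 ± 4i.
Hence w_h = C1*cos(4*x)*exp(-x) + C2*exp(-x)*sin(4*x).
For the particular solution try w_p = A0 + A1*x + A2*x^2. Substituting and matching coefficients of each power of x gives A0 = 563/4913, A1 = -69/289, A2 = -4/17, so w_p = 563/4913 - 69*x/289 - 4*x^2/17.
General solution: w = 563/4913 - 69*x/289 - 4*x^2/17 + C1*cos(4*x)*exp(-x) + C2*exp(-x)*sin(4*x).
Apply the initial conditions: w(0) = 563/4913 + C1 = 5 and w'(0) = -69/289 - C1 + 4*C2 = 5. Solving gives C1 = 24002/4913, C2 = 12435/4913.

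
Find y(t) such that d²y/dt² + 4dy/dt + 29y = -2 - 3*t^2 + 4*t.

Characteristic equation r² + 4r + 29 = 0 has discriminant (4)² - 4·(29) = -100 < 0, so r = -2 ± 5i.
Hence y_h = C1*cos(5*t)*exp(-2*t) + C2*exp(-2*t)*sin(5*t).
For the particular solution try y_p = A0 + A1*t + A2*t^2. Substituting and matching coefficients of each power of t gives A0 = -2068/24389, A1 = 140/841, A2 = -3/29, so y_p = -2068/24389 - 3*t^2/29 + 140*t/841.

y = -2068/24389 - 3*t**2/29 + 140*t/841 + C1*cos(5*t)*exp(-2*t) + C2*exp(-2*t)*sin(5*t)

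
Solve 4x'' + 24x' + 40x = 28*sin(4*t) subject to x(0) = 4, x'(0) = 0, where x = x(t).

Divide through by 4: x'' + 6x' + 10x = 7*sin(4*t).
Characteristic equation r² + 6r + 10 = 0 has discriminant (6)² - 4·(10) = -4 < 0, so r = -3 ± i.
Hence x_h = C1*cos(t)*exp(-3*t) + C2*exp(-3*t)*sin(t).
Try x_p = A*cos(4*t) + B*sin(4*t). Substituting and equating the coefficients of cos(4t) and sin(4t) gives A = -14/51, B = -7/102, so x_p = -14*cos(4*t)/51 - 7*sin(4*t)/102.
General solution: x = -14*cos(4*t)/51 - 7*sin(4*t)/102 + C1*cos(t)*exp(-3*t) + C2*exp(-3*t)*sin(t).
Apply the initial conditions: x(0) = -14/51 + C1 = 4 and x'(0) = -14/51 + C2 - 3*C1 = 0. Solving gives C1 = 218/51, C2 = 668/51.

x = -14*cos(4*t)/51 - 7*sin(4*t)/102 + 218*cos(t)*exp(-3*t)/51 + 668*exp(-3*t)*sin(t)/51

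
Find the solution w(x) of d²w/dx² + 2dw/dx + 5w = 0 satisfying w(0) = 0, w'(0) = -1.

Characteristic equation r² + 2r + 5 = 0 has discriminant (2)² - 4·(5) = -16 < 0, so r = -1 ± 2i.
Hence w_h = C1*cos(2*x)*exp(-x) + C2*exp(-x)*sin(2*x).
Apply the initial conditions: w(0) = C1 = 0 and w'(0) = -C1 + 2*C2 = -1. Solving gives C1 = 0, C2 = -1/2.

w = -exp(-x)*sin(2*x)/2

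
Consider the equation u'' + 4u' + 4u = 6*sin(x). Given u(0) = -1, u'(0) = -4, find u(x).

u = -24*cos(x)/25 - exp(-2*x)/25 + 18*sin(x)/25 - 24*x*exp(-2*x)/5

Characteristic equation r² + 4r + 4 = 0 has discriminant (4)² - 4·(4) = 0, so r = -2 is a repeated root.
Hence u_h = (C1 + C2*x)*exp(-2*x).
Try u_p = A*cos(x) + B*sin(x). Substituting and equating the coefficients of cos(x) and sin(x) gives A = -24/25, B = 18/25, so u_p = -24*cos(x)/25 + 18*sin(x)/25.
General solution: u = -24*cos(x)/25 + 18*sin(x)/25 + C1*exp(-2*x) + C2*x*exp(-2*x).
Apply the initial conditions: u(0) = -24/25 + C1 = -1 and u'(0) = 18/25 + C2 - 2*C1 = -4. Solving gives C1 = -1/25, C2 = -24/5.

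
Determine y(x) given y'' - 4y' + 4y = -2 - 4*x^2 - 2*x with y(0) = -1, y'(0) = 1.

Characteristic equation r² - 4r + 4 = 0 has discriminant (-4)² - 4·(4) = 0, so r = 2 is a repeated root.
Hence y_h = (C1 + C2*x)*exp(2*x).
For the particular solution try y_p = A0 + A1*x + A2*x^2. Substituting and matching coefficients of each power of x gives A0 = -5/2, A1 = -5/2, A2 = -1, so y_p = -5/2 - x^2 - 5*x/2.
General solution: y = -5/2 - x^2 - 5*x/2 + C1*exp(2*x) + C2*x*exp(2*x).
Apply the initial conditions: y(0) = -5/2 + C1 = -1 and y'(0) = -5/2 + C2 + 2*C1 = 1. Solving gives C1 = 3/2, C2 = 1/2.

y = -5/2 - x**2 - 5*x/2 + 3*exp(2*x)/2 + x*exp(2*x)/2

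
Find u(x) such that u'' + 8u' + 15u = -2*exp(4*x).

u = -2*exp(4*x)/63 + C1*exp(-5*x) + C2*exp(-3*x)

Characteristic equation r² + 8r + 15 = 0 factors as (r + 5)(r + 3) = 0, so r = -5, -3.
Hence u_h = C1*exp(-5*x) + C2*exp(-3*x).
Try u_p = A*exp(4*x). Substituting into the equation and dividing by exp(4*x) gives A = -2/63, so u_p = -2*exp(4*x)/63.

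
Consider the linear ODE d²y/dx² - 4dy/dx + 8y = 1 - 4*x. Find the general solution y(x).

y = -1/8 - x/2 + C1*cos(2*x)*exp(2*x) + C2*exp(2*x)*sin(2*x)

Characteristic equation r² - 4r + 8 = 0 has discriminant (-4)² - 4·(8) = -16 < 0, so r = 2 ± 2i.
Hence y_h = C1*cos(2*x)*exp(2*x) + C2*exp(2*x)*sin(2*x).
For the particular solution try y_p = A0 + A1*x. Substituting and matching coefficients of each power of x gives A0 = -1/8, A1 = -1/2, so y_p = -1/8 - x/2.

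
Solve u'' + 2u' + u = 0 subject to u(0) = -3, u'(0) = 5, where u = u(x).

u = -3*exp(-x) + 2*x*exp(-x)

Characteristic equation r² + 2r + 1 = 0 has discriminant (2)² - 4·(1) = 0, so r = -1 is a repeated root.
Hence u_h = (C1 + C2*x)*exp(-x).
Apply the initial conditions: u(0) = C1 = -3 and u'(0) = C2 - C1 = 5. Solving gives C1 = -3, C2 = 2.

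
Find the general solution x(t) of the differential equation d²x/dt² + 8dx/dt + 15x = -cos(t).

x = -7*cos(t)/130 - 2*sin(t)/65 + C1*exp(-5*t) + C2*exp(-3*t)

Characteristic equation r² + 8r + 15 = 0 factors as (r + 5)(r + 3) = 0, so r = -5, -3.
Hence x_h = C1*exp(-5*t) + C2*exp(-3*t).
Try x_p = A*cos(t) + B*sin(t). Substituting and equating the coefficients of cos(t) and sin(t) gives A = -7/130, B = -2/65, so x_p = -7*cos(t)/130 - 2*sin(t)/65.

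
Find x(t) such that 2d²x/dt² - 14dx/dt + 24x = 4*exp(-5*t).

x = exp(-5*t)/36 + C1*exp(3*t) + C2*exp(4*t)

Divide through by 2: x'' - 7x' + 12x = 2*exp(-5*t).
Characteristic equation r² - 7r + 12 = 0 factors as (r - 3)(r - 4) = 0, so r = 3, 4.
Hence x_h = C1*exp(3*t) + C2*exp(4*t).
Try x_p = A*exp(-5*t). Substituting into the equation and dividing by exp(-5*t) gives A = 1/36, so x_p = exp(-5*t)/36.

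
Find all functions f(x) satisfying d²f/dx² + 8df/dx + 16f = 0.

f = C1*exp(-4*x) + C2*x*exp(-4*x)

Characteristic equation r² + 8r + 16 = 0 has discriminant (8)² - 4·(16) = 0, so r = -4 is a repeated root.
Hence f_h = (C1 + C2*x)*exp(-4*x).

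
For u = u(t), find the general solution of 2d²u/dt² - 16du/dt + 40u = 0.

Divide through by 2: u'' - 8u' + 20u = 0.
Characteristic equation r² - 8r + 20 = 0 has discriminant (-8)² - 4·(20) = -16 < 0, so r = 4 ± 2i.
Hence u_h = C1*cos(2*t)*exp(4*t) + C2*exp(4*t)*sin(2*t).

u = C1*cos(2*t)*exp(4*t) + C2*exp(4*t)*sin(2*t)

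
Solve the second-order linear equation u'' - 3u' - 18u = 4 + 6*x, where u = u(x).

u = -1/6 - x/3 + C1*exp(6*x) + C2*exp(-3*x)

Characteristic equation r² - 3r - 18 = 0 factors as (r - 6)(r + 3) = 0, so r = 6, -3.
Hence u_h = C1*exp(6*x) + C2*exp(-3*x).
For the particular solution try u_p = A0 + A1*x. Substituting and matching coefficients of each power of x gives A0 = -1/6, A1 = -1/3, so u_p = -1/6 - x/3.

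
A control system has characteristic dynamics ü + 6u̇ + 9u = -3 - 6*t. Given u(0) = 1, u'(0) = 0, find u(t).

u = 1/9 - 2*t/3 + 8*exp(-3*t)/9 + 10*t*exp(-3*t)/3

Characteristic equation r² + 6r + 9 = 0 has discriminant (6)² - 4·(9) = 0, so r = -3 is a repeated root.
Hence u_h = (C1 + C2*t)*exp(-3*t).
For the particular solution try u_p = A0 + A1*t. Substituting and matching coefficients of each power of t gives A0 = 1/9, A1 = -2/3, so u_p = 1/9 - 2*t/3.
General solution: u = 1/9 - 2*t/3 + C1*exp(-3*t) + C2*t*exp(-3*t).
Apply the initial conditions: u(0) = 1/9 + C1 = 1 and u'(0) = -2/3 + C2 - 3*C1 = 0. Solving gives C1 = 8/9, C2 = 10/3.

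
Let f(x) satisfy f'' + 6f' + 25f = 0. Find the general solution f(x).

Characteristic equation r² + 6r + 25 = 0 has discriminant (6)² - 4·(25) = -64 < 0, so r = -3 ± 4i.
Hence f_h = C1*cos(4*x)*exp(-3*x) + C2*exp(-3*x)*sin(4*x).

f = C1*cos(4*x)*exp(-3*x) + C2*exp(-3*x)*sin(4*x)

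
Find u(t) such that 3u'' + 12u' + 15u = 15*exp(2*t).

u = 5*exp(2*t)/17 + C1*cos(t)*exp(-2*t) + C2*exp(-2*t)*sin(t)

Divide through by 3: u'' + 4u' + 5u = 5*exp(2*t).
Characteristic equation r² + 4r + 5 = 0 has discriminant (4)² - 4·(5) = -4 < 0, so r = -2 ± i.
Hence u_h = C1*cos(t)*exp(-2*t) + C2*exp(-2*t)*sin(t).
Try u_p = A*exp(2*t). Substituting into the equation and dividing by exp(2*t) gives A = 5/17, so u_p = 5*exp(2*t)/17.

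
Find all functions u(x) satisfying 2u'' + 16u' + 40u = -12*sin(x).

u = -114*sin(x)/425 + 48*cos(x)/425 + C1*cos(2*x)*exp(-4*x) + C2*exp(-4*x)*sin(2*x)

Divide through by 2: u'' + 8u' + 20u = -6*sin(x).
Characteristic equation r² + 8r + 20 = 0 has discriminant (8)² - 4·(20) = -16 < 0, so r = -4 ± 2i.
Hence u_h = C1*cos(2*x)*exp(-4*x) + C2*exp(-4*x)*sin(2*x).
Try u_p = A*cos(x) + B*sin(x). Substituting and equating the coefficients of cos(x) and sin(x) gives A = 48/425, B = -114/425, so u_p = -114*sin(x)/425 + 48*cos(x)/425.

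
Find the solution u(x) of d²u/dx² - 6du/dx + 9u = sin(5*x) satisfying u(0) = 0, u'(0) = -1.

Characteristic equation r² - 6r + 9 = 0 has discriminant (-6)² - 4·(9) = 0, so r = 3 is a repeated root.
Hence u_h = (C1 + C2*x)*exp(3*x).
Try u_p = A*cos(5*x) + B*sin(5*x). Substituting and equating the coefficients of cos(5x) and sin(5x) gives A = 15/578, B = -4/289, so u_p = -4*sin(5*x)/289 + 15*cos(5*x)/578.
General solution: u = -4*sin(5*x)/289 + 15*cos(5*x)/578 + C1*exp(3*x) + C2*x*exp(3*x).
Apply the initial conditions: u(0) = 15/578 + C1 = 0 and u'(0) = -20/289 + C2 + 3*C1 = -1. Solving gives C1 = -15/578, C2 = -29/34.

u = -15*exp(3*x)/578 - 4*sin(5*x)/289 + 15*cos(5*x)/578 - 29*x*exp(3*x)/34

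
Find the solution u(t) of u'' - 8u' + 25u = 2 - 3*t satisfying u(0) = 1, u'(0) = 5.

u = 26/625 - 3*t/25 + 268*exp(4*t)*sin(3*t)/625 + 599*cos(3*t)*exp(4*t)/625

Characteristic equation r² - 8r + 25 = 0 has discriminant (-8)² - 4·(25) = -36 < 0, so r = 4 ± 3i.
Hence u_h = C1*cos(3*t)*exp(4*t) + C2*exp(4*t)*sin(3*t).
For the particular solution try u_p = A0 + A1*t. Substituting and matching coefficients of each power of t gives A0 = 26/625, A1 = -3/25, so u_p = 26/625 - 3*t/25.
General solution: u = 26/625 - 3*t/25 + C1*cos(3*t)*exp(4*t) + C2*exp(4*t)*sin(3*t).
Apply the initial conditions: u(0) = 26/625 + C1 = 1 and u'(0) = -3/25 + 3*C2 + 4*C1 = 5. Solving gives C1 = 599/625, C2 = 268/625.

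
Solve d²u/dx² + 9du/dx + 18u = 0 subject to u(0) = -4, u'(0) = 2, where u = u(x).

u = -22*exp(-3*x)/3 + 10*exp(-6*x)/3

Characteristic equation r² + 9r + 18 = 0 factors as (r + 3)(r + 6) = 0, so r = -3, -6.
Hence u_h = C1*exp(-3*x) + C2*exp(-6*x).
Apply the initial conditions: u(0) = C1 + C2 = -4 and u'(0) = -6*C2 - 3*C1 = 2. Solving gives C1 = -22/3, C2 = 10/3.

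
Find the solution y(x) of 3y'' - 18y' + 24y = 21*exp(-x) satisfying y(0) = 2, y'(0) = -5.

y = -19*exp(4*x)/5 + 7*exp(-x)/15 + 16*exp(2*x)/3

Divide through by 3: y'' - 6y' + 8y = 7*exp(-x).
Characteristic equation r² - 6r + 8 = 0 factors as (r - 2)(r - 4) = 0, so r = 2, 4.
Hence y_h = C1*exp(2*x) + C2*exp(4*x).
Try y_p = A*exp(-x). Substituting into the equation and dividing by exp(-x) gives A = 7/15, so y_p = 7*exp(-x)/15.
General solution: y = 7*exp(-x)/15 + C1*exp(2*x) + C2*exp(4*x).
Apply the initial conditions: y(0) = 7/15 + C1 + C2 = 2 and y'(0) = -7/15 + 2*C1 + 4*C2 = -5. Solving gives C1 = 16/3, C2 = -19/5.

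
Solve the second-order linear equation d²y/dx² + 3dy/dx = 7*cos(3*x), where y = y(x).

Characteristic equation r² + 3r = 0 factors as (r + 3)r = 0, so r = -3, 0.
Hence y_h = C1*exp(-3*x) + C2.
Try y_p = A*cos(3*x) + B*sin(3*x). Substituting and equating the coefficients of cos(3x) and sin(3x) gives A = -7/18, B = 7/18, so y_p = -7*cos(3*x)/18 + 7*sin(3*x)/18.

y = C2 - 7*cos(3*x)/18 + 7*sin(3*x)/18 + C1*exp(-3*x)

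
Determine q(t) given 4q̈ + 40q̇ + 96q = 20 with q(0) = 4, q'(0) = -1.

Divide through by 4: q'' + 10q' + 24q = 5.
Characteristic equation r² + 10r + 24 = 0 factors as (r + 6)(r + 4) = 0, so r = -6, -4.
Hence q_h = C1*exp(-6*t) + C2*exp(-4*t).
For the particular solution try q_p = A0. Substituting and matching coefficients of each power of t gives A0 = 5/24, so q_p = 5/24.
General solution: q = 5/24 + C1*exp(-6*t) + C2*exp(-4*t).
Apply the initial conditions: q(0) = 5/24 + C1 + C2 = 4 and q'(0) = -6*C1 - 4*C2 = -1. Solving gives C1 = -85/12, C2 = 87/8.

q = 5/24 - 85*exp(-6*t)/12 + 87*exp(-4*t)/8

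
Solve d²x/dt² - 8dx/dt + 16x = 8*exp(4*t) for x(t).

Characteristic equation r² - 8r + 16 = 0 has discriminant (-8)² - 4·(16) = 0, so r = 4 is a repeated root.
Hence x_h = (C1 + C2*t)*exp(4*t).
Since exp(4*t) solves the homogeneous equation (r = 4 is a root of multiplicity 2), multiply the trial by t^2. Try x_p = A*t^2*exp(4*t). Substituting into the equation and dividing by exp(4*t) gives A = 4, so x_p = 4*t^2*exp(4*t).

x = C1*exp(4*t) + 4*t**2*exp(4*t) + C2*t*exp(4*t)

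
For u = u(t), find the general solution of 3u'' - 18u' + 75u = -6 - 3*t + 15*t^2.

u = -258/3125 + t**2/5 + 7*t/125 + C1*cos(4*t)*exp(3*t) + C2*exp(3*t)*sin(4*t)

Divide through by 3: u'' - 6u' + 25u = -2 - t + 5*t^2.
Characteristic equation r² - 6r + 25 = 0 has discriminant (-6)² - 4·(25) = -64 < 0, so r = 3 ± 4i.
Hence u_h = C1*cos(4*t)*exp(3*t) + C2*exp(3*t)*sin(4*t).
For the particular solution try u_p = A0 + A1*t + A2*t^2. Substituting and matching coefficients of each power of t gives A0 = -258/3125, A1 = 7/125, A2 = 1/5, so u_p = -258/3125 + t^2/5 + 7*t/125.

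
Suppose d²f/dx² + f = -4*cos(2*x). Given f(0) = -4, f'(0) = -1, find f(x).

f = -sin(x) - 16*cos(x)/3 + 4*cos(2*x)/3

Characteristic equation r² + 1 = 0 has discriminant (0)² - 4·(1) = -4 < 0, so r = ± i.
Hence f_h = C1*cos(x) + C2*sin(x).
Try f_p = A*cos(2*x) + B*sin(2*x). Substituting and equating the coefficients of cos(2x) and sin(2x) gives A = 4/3, B = 0, so f_p = 4*cos(2*x)/3.
General solution: f = 4*cos(2*x)/3 + C1*cos(x) + C2*sin(x).
Apply the initial conditions: f(0) = 4/3 + C1 = -4 and f'(0) = C2 = -1. Solving gives C1 = -16/3, C2 = -1.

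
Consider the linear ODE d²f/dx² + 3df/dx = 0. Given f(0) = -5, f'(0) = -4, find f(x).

Characteristic equation r² + 3r = 0 factors as (r + 3)r = 0, so r = -3, 0.
Hence f_h = C1*exp(-3*x) + C2.
Apply the initial conditions: f(0) = C1 + C2 = -5 and f'(0) = -3*C1 = -4. Solving gives C1 = 4/3, C2 = -19/3.

f = -19/3 + 4*exp(-3*x)/3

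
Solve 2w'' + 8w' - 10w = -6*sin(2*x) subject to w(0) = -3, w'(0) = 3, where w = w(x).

w = -28*exp(-5*x)/29 - 11*exp(x)/5 + 24*cos(2*x)/145 + 27*sin(2*x)/145

Divide through by 2: w'' + 4w' - 5w = -3*sin(2*x).
Characteristic equation r² + 4r - 5 = 0 factors as (r - 1)(r + 5) = 0, so r = 1, -5.
Hence w_h = C1*exp(x) + C2*exp(-5*x).
Try w_p = A*cos(2*x) + B*sin(2*x). Substituting and equating the coefficients of cos(2x) and sin(2x) gives A = 24/145, B = 27/145, so w_p = 24*cos(2*x)/145 + 27*sin(2*x)/145.
General solution: w = 24*cos(2*x)/145 + 27*sin(2*x)/145 + C1*exp(x) + C2*exp(-5*x).
Apply the initial conditions: w(0) = 24/145 + C1 + C2 = -3 and w'(0) = 54/145 + C1 - 5*C2 = 3. Solving gives C1 = -11/5, C2 = -28/29.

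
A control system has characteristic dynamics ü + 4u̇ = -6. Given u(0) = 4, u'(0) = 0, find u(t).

u = 35/8 - 3*t/2 - 3*exp(-4*t)/8

Characteristic equation r² + 4r = 0 factors as (r + 4)r = 0, so r = -4, 0.
Hence u_h = C1*exp(-4*t) + C2.
Since 0 is a characteristic root (multiplicity 1), multiply the polynomial trial by t: try u_p = A0*t. Substituting and matching coefficients of each power of t gives A0 = -3/2, so u_p = -3*t/2.
General solution: u = C2 - 3*t/2 + C1*exp(-4*t).
Apply the initial conditions: u(0) = C1 + C2 = 4 and u'(0) = -3/2 - 4*C1 = 0. Solving gives C1 = -3/8, C2 = 35/8.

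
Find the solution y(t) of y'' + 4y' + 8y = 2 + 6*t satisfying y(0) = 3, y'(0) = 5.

y = -1/8 + 3*t/4 + 21*exp(-2*t)*sin(2*t)/4 + 25*cos(2*t)*exp(-2*t)/8

Characteristic equation r² + 4r + 8 = 0 has discriminant (4)² - 4·(8) = -16 < 0, so r = -2 ± 2i.
Hence y_h = C1*cos(2*t)*exp(-2*t) + C2*exp(-2*t)*sin(2*t).
For the particular solution try y_p = A0 + A1*t. Substituting and matching coefficients of each power of t gives A0 = -1/8, A1 = 3/4, so y_p = -1/8 + 3*t/4.
General solution: y = -1/8 + 3*t/4 + C1*cos(2*t)*exp(-2*t) + C2*exp(-2*t)*sin(2*t).
Apply the initial conditions: y(0) = -1/8 + C1 = 3 and y'(0) = 3/4 - 2*C1 + 2*C2 = 5. Solving gives C1 = 25/8, C2 = 21/4.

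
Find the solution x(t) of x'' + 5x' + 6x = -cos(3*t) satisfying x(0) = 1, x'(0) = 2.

Characteristic equation r² + 5r + 6 = 0 factors as (r + 2)(r + 3) = 0, so r = -2, -3.
Hence x_h = C1*exp(-2*t) + C2*exp(-3*t).
Try x_p = A*cos(3*t) + B*sin(3*t). Substituting and equating the coefficients of cos(3t) and sin(3t) gives A = 1/78, B = -5/78, so x_p = -5*sin(3*t)/78 + cos(3*t)/78.
General solution: x = -5*sin(3*t)/78 + cos(3*t)/78 + C1*exp(-2*t) + C2*exp(-3*t).
Apply the initial conditions: x(0) = 1/78 + C1 + C2 = 1 and x'(0) = -5/26 - 3*C2 - 2*C1 = 2. Solving gives C1 = 67/13, C2 = -25/6.

x = -25*exp(-3*t)/6 - 5*sin(3*t)/78 + cos(3*t)/78 + 67*exp(-2*t)/13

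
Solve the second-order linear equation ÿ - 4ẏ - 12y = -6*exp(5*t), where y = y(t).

Characteristic equation r² - 4r - 12 = 0 factors as (r + 2)(r - 6) = 0, so r = -2, 6.
Hence y_h = C1*exp(-2*t) + C2*exp(6*t).
Try y_p = A*exp(5*t). Substituting into the equation and dividing by exp(5*t) gives A = 6/7, so y_p = 6*exp(5*t)/7.

y = 6*exp(5*t)/7 + C1*exp(-2*t) + C2*exp(6*t)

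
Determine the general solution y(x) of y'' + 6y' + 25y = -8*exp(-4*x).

y = -8*exp(-4*x)/17 + C1*cos(4*x)*exp(-3*x) + C2*exp(-3*x)*sin(4*x)

Characteristic equation r² + 6r + 25 = 0 has discriminant (6)² - 4·(25) = -64 < 0, so r = -3 ± 4i.
Hence y_h = C1*cos(4*x)*exp(-3*x) + C2*exp(-3*x)*sin(4*x).
Try y_p = A*exp(-4*x). Substituting into the equation and dividing by exp(-4*x) gives A = -8/17, so y_p = -8*exp(-4*x)/17.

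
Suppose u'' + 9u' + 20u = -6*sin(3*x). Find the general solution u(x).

Characteristic equation r² + 9r + 20 = 0 factors as (r + 5)(r + 4) = 0, so r = -5, -4.
Hence u_h = C1*exp(-5*x) + C2*exp(-4*x).
Try u_p = A*cos(3*x) + B*sin(3*x). Substituting and equating the coefficients of cos(3x) and sin(3x) gives A = 81/425, B = -33/425, so u_p = -33*sin(3*x)/425 + 81*cos(3*x)/425.

u = -33*sin(3*x)/425 + 81*cos(3*x)/425 + C1*exp(-5*x) + C2*exp(-4*x)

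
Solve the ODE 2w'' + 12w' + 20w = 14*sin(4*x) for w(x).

Divide through by 2: w'' + 6w' + 10w = 7*sin(4*x).
Characteristic equation r² + 6r + 10 = 0 has discriminant (6)² - 4·(10) = -4 < 0, so r = -3 ± i.
Hence w_h = C1*cos(x)*exp(-3*x) + C2*exp(-3*x)*sin(x).
Try w_p = A*cos(4*x) + B*sin(4*x). Substituting and equating the coefficients of cos(4x) and sin(4x) gives A = -14/51, B = -7/102, so w_p = -14*cos(4*x)/51 - 7*sin(4*x)/102.

w = -14*cos(4*x)/51 - 7*sin(4*x)/102 + C1*cos(x)*exp(-3*x) + C2*exp(-3*x)*sin(x)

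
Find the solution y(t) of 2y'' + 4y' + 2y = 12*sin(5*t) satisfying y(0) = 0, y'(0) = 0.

Divide through by 2: y'' + 2y' + y = 6*sin(5*t).
Characteristic equation r² + 2r + 1 = 0 has discriminant (2)² - 4·(1) = 0, so r = -1 is a repeated root.
Hence y_h = (C1 + C2*t)*exp(-t).
Try y_p = A*cos(5*t) + B*sin(5*t). Substituting and equating the coefficients of cos(5t) and sin(5t) gives A = -15/169, B = -36/169, so y_p = -36*sin(5*t)/169 - 15*cos(5*t)/169.
General solution: y = -36*sin(5*t)/169 - 15*cos(5*t)/169 + C1*exp(-t) + C2*t*exp(-t).
Apply the initial conditions: y(0) = -15/169 + C1 = 0 and y'(0) = -180/169 + C2 - C1 = 0. Solving gives C1 = 15/169, C2 = 15/13.

y = -36*sin(5*t)/169 - 15*cos(5*t)/169 + 15*exp(-t)/169 + 15*t*exp(-t)/13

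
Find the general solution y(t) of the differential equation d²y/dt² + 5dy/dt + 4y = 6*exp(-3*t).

Characteristic equation r² + 5r + 4 = 0 factors as (r + 1)(r + 4) = 0, so r = -1, -4.
Hence y_h = C1*exp(-t) + C2*exp(-4*t).
Try y_p = A*exp(-3*t). Substituting into the equation and dividing by exp(-3*t) gives A = -3, so y_p = -3*exp(-3*t).

y = -3*exp(-3*t) + C1*exp(-t) + C2*exp(-4*t)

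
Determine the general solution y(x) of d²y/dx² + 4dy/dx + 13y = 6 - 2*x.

y = 86/169 - 2*x/13 + C1*cos(3*x)*exp(-2*x) + C2*exp(-2*x)*sin(3*x)

Characteristic equation r² + 4r + 13 = 0 has discriminant (4)² - 4·(13) = -36 < 0, so r = -2 ± 3i.
Hence y_h = C1*cos(3*x)*exp(-2*x) + C2*exp(-2*x)*sin(3*x).
For the particular solution try y_p = A0 + A1*x. Substituting and matching coefficients of each power of x gives A0 = 86/169, A1 = -2/13, so y_p = 86/169 - 2*x/13.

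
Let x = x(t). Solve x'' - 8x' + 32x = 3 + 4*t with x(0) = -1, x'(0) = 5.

x = 1/8 + t/8 - 9*cos(4*t)*exp(4*t)/8 + 75*exp(4*t)*sin(4*t)/32

Characteristic equation r² - 8r + 32 = 0 has discriminant (-8)² - 4·(32) = -64 < 0, so r = 4 ± 4i.
Hence x_h = C1*cos(4*t)*exp(4*t) + C2*exp(4*t)*sin(4*t).
For the particular solution try x_p = A0 + A1*t. Substituting and matching coefficients of each power of t gives A0 = 1/8, A1 = 1/8, so x_p = 1/8 + t/8.
General solution: x = 1/8 + t/8 + C1*cos(4*t)*exp(4*t) + C2*exp(4*t)*sin(4*t).
Apply the initial conditions: x(0) = 1/8 + C1 = -1 and x'(0) = 1/8 + 4*C1 + 4*C2 = 5. Solving gives C1 = -9/8, C2 = 75/32.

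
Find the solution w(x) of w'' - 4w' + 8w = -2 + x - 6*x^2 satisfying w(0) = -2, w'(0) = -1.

Characteristic equation r² - 4r + 8 = 0 has discriminant (-4)² - 4·(8) = -16 < 0, so r = 2 ± 2i.
Hence w_h = C1*cos(2*x)*exp(2*x) + C2*exp(2*x)*sin(2*x).
For the particular solution try w_p = A0 + A1*x + A2*x^2. Substituting and matching coefficients of each power of x gives A0 = -3/8, A1 = -5/8, A2 = -3/4, so w_p = -3/8 - 5*x/8 - 3*x^2/4.
General solution: w = -3/8 - 5*x/8 - 3*x^2/4 + C1*cos(2*x)*exp(2*x) + C2*exp(2*x)*sin(2*x).
Apply the initial conditions: w(0) = -3/8 + C1 = -2 and w'(0) = -5/8 + 2*C1 + 2*C2 = -1. Solving gives C1 = -13/8, C2 = 23/16.

w = -3/8 - 5*x/8 - 3*x**2/4 - 13*cos(2*x)*exp(2*x)/8 + 23*exp(2*x)*sin(2*x)/16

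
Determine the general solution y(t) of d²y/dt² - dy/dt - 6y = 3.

y = -1/2 + C1*exp(-2*t) + C2*exp(3*t)

Characteristic equation r² - r - 6 = 0 factors as (r + 2)(r - 3) = 0, so r = -2, 3.
Hence y_h = C1*exp(-2*t) + C2*exp(3*t).
For the particular solution try y_p = A0. Substituting and matching coefficients of each power of t gives A0 = -1/2, so y_p = -1/2.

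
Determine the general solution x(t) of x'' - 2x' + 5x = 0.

x = C1*cos(2*t)*exp(t) + C2*exp(t)*sin(2*t)

Characteristic equation r² - 2r + 5 = 0 has discriminant (-2)² - 4·(5) = -16 < 0, so r = 1 ± 2i.
Hence x_h = C1*cos(2*t)*exp(t) + C2*exp(t)*sin(2*t).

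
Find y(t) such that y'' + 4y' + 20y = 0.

y = C1*cos(4*t)*exp(-2*t) + C2*exp(-2*t)*sin(4*t)

Characteristic equation r² + 4r + 20 = 0 has discriminant (4)² - 4·(20) = -64 < 0, so r = -2 ± 4i.
Hence y_h = C1*cos(4*t)*exp(-2*t) + C2*exp(-2*t)*sin(4*t).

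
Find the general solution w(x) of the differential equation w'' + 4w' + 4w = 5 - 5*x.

Characteristic equation r² + 4r + 4 = 0 has discriminant (4)² - 4·(4) = 0, so r = -2 is a repeated root.
Hence w_h = (C1 + C2*x)*exp(-2*x).
For the particular solution try w_p = A0 + A1*x. Substituting and matching coefficients of each power of x gives A0 = 5/2, A1 = -5/4, so w_p = 5/2 - 5*x/4.

w = 5/2 - 5*x/4 + C1*exp(-2*x) + C2*x*exp(-2*x)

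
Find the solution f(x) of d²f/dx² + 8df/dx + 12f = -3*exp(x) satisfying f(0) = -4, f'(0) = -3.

Characteristic equation r² + 8r + 12 = 0 factors as (r + 6)(r + 2) = 0, so r = -6, -2.
Hence f_h = C1*exp(-6*x) + C2*exp(-2*x).
Try f_p = A*exp(x). Substituting into the equation and dividing by exp(x) gives A = -1/7, so f_p = -exp(x)/7.
General solution: f = -exp(x)/7 + C1*exp(-6*x) + C2*exp(-2*x).
Apply the initial conditions: f(0) = -1/7 + C1 + C2 = -4 and f'(0) = -1/7 - 6*C1 - 2*C2 = -3. Solving gives C1 = 37/14, C2 = -13/2.

f = -13*exp(-2*x)/2 - exp(x)/7 + 37*exp(-6*x)/14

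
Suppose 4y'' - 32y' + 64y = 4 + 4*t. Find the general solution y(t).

Divide through by 4: y'' - 8y' + 16y = 1 + t.
Characteristic equation r² - 8r + 16 = 0 has discriminant (-8)² - 4·(16) = 0, so r = 4 is a repeated root.
Hence y_h = (C1 + C2*t)*exp(4*t).
For the particular solution try y_p = A0 + A1*t. Substituting and matching coefficients of each power of t gives A0 = 3/32, A1 = 1/16, so y_p = 3/32 + t/16.

y = 3/32 + t/16 + C1*exp(4*t) + C2*t*exp(4*t)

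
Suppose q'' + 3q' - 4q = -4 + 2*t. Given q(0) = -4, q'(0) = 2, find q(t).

q = 5/8 - 57*exp(-4*t)/40 - 16*exp(t)/5 - t/2

Characteristic equation r² + 3r - 4 = 0 factors as (r - 1)(r + 4) = 0, so r = 1, -4.
Hence q_h = C1*exp(t) + C2*exp(-4*t).
For the particular solution try q_p = A0 + A1*t. Substituting and matching coefficients of each power of t gives A0 = 5/8, A1 = -1/2, so q_p = 5/8 - t/2.
General solution: q = 5/8 - t/2 + C1*exp(t) + C2*exp(-4*t).
Apply the initial conditions: q(0) = 5/8 + C1 + C2 = -4 and q'(0) = -1/2 + C1 - 4*C2 = 2. Solving gives C1 = -16/5, C2 = -57/40.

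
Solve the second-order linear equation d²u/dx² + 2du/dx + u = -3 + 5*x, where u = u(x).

Characteristic equation r² + 2r + 1 = 0 has discriminant (2)² - 4·(1) = 0, so r = -1 is a repeated root.
Hence u_h = (C1 + C2*x)*exp(-x).
For the particular solution try u_p = A0 + A1*x. Substituting and matching coefficients of each power of x gives A0 = -13, A1 = 5, so u_p = -13 + 5*x.

u = -13 + 5*x + C1*exp(-x) + C2*x*exp(-x)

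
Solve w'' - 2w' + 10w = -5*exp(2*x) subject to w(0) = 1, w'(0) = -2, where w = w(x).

Characteristic equation r² - 2r + 10 = 0 has discriminant (-2)² - 4·(10) = -36 < 0, so r = 1 ± 3i.
Hence w_h = C1*cos(3*x)*exp(x) + C2*exp(x)*sin(3*x).
Try w_p = A*exp(2*x). Substituting into the equation and dividing by exp(2*x) gives A = -1/2, so w_p = -exp(2*x)/2.
General solution: w = -exp(2*x)/2 + C1*cos(3*x)*exp(x) + C2*exp(x)*sin(3*x).
Apply the initial conditions: w(0) = -1/2 + C1 = 1 and w'(0) = -1 + C1 + 3*C2 = -2. Solving gives C1 = 3/2, C2 = -5/6.

w = -exp(2*x)/2 - 5*exp(x)*sin(3*x)/6 + 3*cos(3*x)*exp(x)/2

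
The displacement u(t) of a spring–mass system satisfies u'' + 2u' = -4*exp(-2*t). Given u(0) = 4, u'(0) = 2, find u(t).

u = 4 + 2*t*exp(-2*t)

Characteristic equation r² + 2r = 0 factors as (r + 2)r = 0, so r = -2, 0.
Hence u_h = C1*exp(-2*t) + C2.
Since exp(-2*t) solves the homogeneous equation (r = -2 is a root of multiplicity 1), multiply the trial by t. Try u_p = A*t*exp(-2*t). Substituting into the equation and dividing by exp(-2*t) gives A = 2, so u_p = 2*t*exp(-2*t).
General solution: u = C2 + C1*exp(-2*t) + 2*t*exp(-2*t).
Apply the initial conditions: u(0) = C1 + C2 = 4 and u'(0) = 2 - 2*C1 = 2. Solving gives C1 = 0, C2 = 4.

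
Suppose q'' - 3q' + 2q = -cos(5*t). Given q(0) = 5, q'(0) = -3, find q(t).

Characteristic equation r² - 3r + 2 = 0 factors as (r - 2)(r - 1) = 0, so r = 2, 1.
Hence q_h = C1*exp(2*t) + C2*exp(t).
Try q_p = A*cos(5*t) + B*sin(5*t). Substituting and equating the coefficients of cos(5t) and sin(5t) gives A = 23/754, B = 15/754, so q_p = 15*sin(5*t)/754 + 23*cos(5*t)/754.
General solution: q = 15*sin(5*t)/754 + 23*cos(5*t)/754 + C1*exp(2*t) + C2*exp(t).
Apply the initial conditions: q(0) = 23/754 + C1 + C2 = 5 and q'(0) = 75/754 + C2 + 2*C1 = -3. Solving gives C1 = -234/29, C2 = 339/26.

q = -234*exp(2*t)/29 + 15*sin(5*t)/754 + 23*cos(5*t)/754 + 339*exp(t)/26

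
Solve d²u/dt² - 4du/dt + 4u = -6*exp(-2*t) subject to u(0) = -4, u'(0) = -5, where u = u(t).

Characteristic equation r² - 4r + 4 = 0 has discriminant (-4)² - 4·(4) = 0, so r = 2 is a repeated root.
Hence u_h = (C1 + C2*t)*exp(2*t).
Try u_p = A*exp(-2*t). Substituting into the equation and dividing by exp(-2*t) gives A = -3/8, so u_p = -3*exp(-2*t)/8.
General solution: u = -3*exp(-2*t)/8 + C1*exp(2*t) + C2*t*exp(2*t).
Apply the initial conditions: u(0) = -3/8 + C1 = -4 and u'(0) = 3/4 + C2 + 2*C1 = -5. Solving gives C1 = -29/8, C2 = 3/2.

u = -29*exp(2*t)/8 - 3*exp(-2*t)/8 + 3*t*exp(2*t)/2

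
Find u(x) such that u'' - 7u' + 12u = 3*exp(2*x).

Characteristic equation r² - 7r + 12 = 0 factors as (r - 3)(r - 4) = 0, so r = 3, 4.
Hence u_h = C1*exp(3*x) + C2*exp(4*x).
Try u_p = A*exp(2*x). Substituting into the equation and dividing by exp(2*x) gives A = 3/2, so u_p = 3*exp(2*x)/2.

u = 3*exp(2*x)/2 + C1*exp(3*x) + C2*exp(4*x)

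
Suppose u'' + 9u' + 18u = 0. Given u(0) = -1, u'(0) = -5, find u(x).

u = -11*exp(-3*x)/3 + 8*exp(-6*x)/3

Characteristic equation r² + 9r + 18 = 0 factors as (r + 6)(r + 3) = 0, so r = -6, -3.
Hence u_h = C1*exp(-6*x) + C2*exp(-3*x).
Apply the initial conditions: u(0) = C1 + C2 = -1 and u'(0) = -6*C1 - 3*C2 = -5. Solving gives C1 = 8/3, C2 = -11/3.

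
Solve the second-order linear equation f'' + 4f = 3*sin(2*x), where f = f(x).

f = C1*cos(2*x) + C2*sin(2*x) - 3*x*cos(2*x)/4

Characteristic equation r² + 4 = 0 has discriminant (0)² - 4·(4) = -16 < 0, so r = ± 2i.
Hence f_h = C1*cos(2*x) + C2*sin(2*x).
Since ±2i are characteristic roots, multiply the trial by x. Try f_p = x*(A*cos(2*x) + B*sin(2*x)). Substituting and equating the coefficients of cos(2x) and sin(2x) gives A = -3/4, B = 0, so f_p = -3*x*cos(2*x)/4.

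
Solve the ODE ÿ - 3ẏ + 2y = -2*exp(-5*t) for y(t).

Characteristic equation r² - 3r + 2 = 0 factors as (r - 2)(r - 1) = 0, so r = 2, 1.
Hence y_h = C1*exp(2*t) + C2*exp(t).
Try y_p = A*exp(-5*t). Substituting into the equation and dividing by exp(-5*t) gives A = -1/21, so y_p = -exp(-5*t)/21.

y = -exp(-5*t)/21 + C1*exp(2*t) + C2*exp(t)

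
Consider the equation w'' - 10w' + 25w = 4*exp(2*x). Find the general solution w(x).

w = 4*exp(2*x)/9 + C1*exp(5*x) + C2*x*exp(5*x)

Characteristic equation r² - 10r + 25 = 0 has discriminant (-10)² - 4·(25) = 0, so r = 5 is a repeated root.
Hence w_h = (C1 + C2*x)*exp(5*x).
Try w_p = A*exp(2*x). Substituting into the equation and dividing by exp(2*x) gives A = 4/9, so w_p = 4*exp(2*x)/9.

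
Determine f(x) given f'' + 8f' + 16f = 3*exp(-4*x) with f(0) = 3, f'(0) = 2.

f = 3*exp(-4*x) + 14*x*exp(-4*x) + 3*x**2*exp(-4*x)/2

Characteristic equation r² + 8r + 16 = 0 has discriminant (8)² - 4·(16) = 0, so r = -4 is a repeated root.
Hence f_h = (C1 + C2*x)*exp(-4*x).
Since exp(-4*x) solves the homogeneous equation (r = -4 is a root of multiplicity 2), multiply the trial by x^2. Try f_p = A*x^2*exp(-4*x). Substituting into the equation and dividing by exp(-4*x) gives A = 3/2, so f_p = 3*x^2*exp(-4*x)/2.
General solution: f = C1*exp(-4*x) + 3*x^2*exp(-4*x)/2 + C2*x*exp(-4*x).
Apply the initial conditions: f(0) = C1 = 3 and f'(0) = C2 - 4*C1 = 2. Solving gives C1 = 3, C2 = 14.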